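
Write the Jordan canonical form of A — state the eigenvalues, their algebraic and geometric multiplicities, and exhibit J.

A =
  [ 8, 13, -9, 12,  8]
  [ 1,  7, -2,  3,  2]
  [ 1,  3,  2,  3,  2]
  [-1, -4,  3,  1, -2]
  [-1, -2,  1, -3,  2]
J_2(4) ⊕ J_2(4) ⊕ J_1(4)

The characteristic polynomial is
  det(x·I − A) = x^5 - 20*x^4 + 160*x^3 - 640*x^2 + 1280*x - 1024 = (x - 4)^5

Eigenvalues and multiplicities (the geometric multiplicity of λ is n − rank(A − λI), which equals the number of Jordan blocks for λ):
  λ = 4: algebraic multiplicity = 5, geometric multiplicity = 3

Determining the block sizes for each eigenvalue:
  λ = 4: with am = 5 and gm = 3, the partition is not yet determined (e.g. several partitions of 5 into 3 parts exist). Let N = A − (4)·I. Computing rank(N^1) = 2, rank(N^2) = 0; the number of blocks of size ≥ j is rank(N^{j−1}) − rank(N^j), giving [3, 2]. So we have 2 block(s) of size 2, 1 block(s) of size 1 → block sizes [2, 2, 1]

Assembling the blocks gives a Jordan form
J =
  [4, 1, 0, 0, 0]
  [0, 4, 0, 0, 0]
  [0, 0, 4, 1, 0]
  [0, 0, 0, 4, 0]
  [0, 0, 0, 0, 4]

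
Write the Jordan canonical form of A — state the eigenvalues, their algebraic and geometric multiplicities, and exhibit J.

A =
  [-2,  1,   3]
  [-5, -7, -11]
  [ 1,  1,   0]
J_3(-3)

The characteristic polynomial is
  det(x·I − A) = x^3 + 9*x^2 + 27*x + 27 = (x + 3)^3

Eigenvalues and multiplicities (the geometric multiplicity of λ is n − rank(A − λI), which equals the number of Jordan blocks for λ):
  λ = -3: algebraic multiplicity = 3, geometric multiplicity = 1

Determining the block sizes for each eigenvalue:
  λ = -3: one block (gm = 1), so the single block has size am = 3 → block sizes [3]

Assembling the blocks gives a Jordan form
J =
  [-3,  1,  0]
  [ 0, -3,  1]
  [ 0,  0, -3]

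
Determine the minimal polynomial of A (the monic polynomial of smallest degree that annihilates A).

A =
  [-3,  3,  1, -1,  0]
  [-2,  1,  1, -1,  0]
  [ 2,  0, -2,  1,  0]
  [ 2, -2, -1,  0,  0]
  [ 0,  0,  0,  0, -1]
x^3 + 3*x^2 + 3*x + 1

The characteristic polynomial is χ_A(x) = (x + 1)^5, so the eigenvalues are known. The minimal polynomial is
  m_A(x) = Π_λ (x − λ)^{k_λ}
where k_λ is the size of the *largest* Jordan block for λ (equivalently, the smallest k with (A − λI)^k v = 0 for every generalised eigenvector v of λ).

  λ = -1: largest Jordan block has size 3, contributing (x + 1)^3

So m_A(x) = (x + 1)^3 = x^3 + 3*x^2 + 3*x + 1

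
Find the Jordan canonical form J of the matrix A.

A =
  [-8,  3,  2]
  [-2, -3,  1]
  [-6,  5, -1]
J_3(-4)

The characteristic polynomial is
  det(x·I − A) = x^3 + 12*x^2 + 48*x + 64 = (x + 4)^3

Eigenvalues and multiplicities (the geometric multiplicity of λ is n − rank(A − λI), which equals the number of Jordan blocks for λ):
  λ = -4: algebraic multiplicity = 3, geometric multiplicity = 1

Determining the block sizes for each eigenvalue:
  λ = -4: one block (gm = 1), so the single block has size am = 3 → block sizes [3]

Assembling the blocks gives a Jordan form
J =
  [-4,  1,  0]
  [ 0, -4,  1]
  [ 0,  0, -4]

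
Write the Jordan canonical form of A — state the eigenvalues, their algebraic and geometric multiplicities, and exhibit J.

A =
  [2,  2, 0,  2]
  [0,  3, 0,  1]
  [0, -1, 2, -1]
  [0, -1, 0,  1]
J_2(2) ⊕ J_1(2) ⊕ J_1(2)

The characteristic polynomial is
  det(x·I − A) = x^4 - 8*x^3 + 24*x^2 - 32*x + 16 = (x - 2)^4

Eigenvalues and multiplicities (the geometric multiplicity of λ is n − rank(A − λI), which equals the number of Jordan blocks for λ):
  λ = 2: algebraic multiplicity = 4, geometric multiplicity = 3

Determining the block sizes for each eigenvalue:
  λ = 2: 3 blocks summing to 4 forces exactly one block of size 2 and the rest size 1 → block sizes [2, 1, 1]

Assembling the blocks gives a Jordan form
J =
  [2, 1, 0, 0]
  [0, 2, 0, 0]
  [0, 0, 2, 0]
  [0, 0, 0, 2]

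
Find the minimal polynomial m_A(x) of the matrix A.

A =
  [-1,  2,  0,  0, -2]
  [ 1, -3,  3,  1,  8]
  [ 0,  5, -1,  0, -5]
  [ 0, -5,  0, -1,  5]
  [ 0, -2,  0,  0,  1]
x^3 + 3*x^2 + 3*x + 1

The characteristic polynomial is χ_A(x) = (x + 1)^5, so the eigenvalues are known. The minimal polynomial is
  m_A(x) = Π_λ (x − λ)^{k_λ}
where k_λ is the size of the *largest* Jordan block for λ (equivalently, the smallest k with (A − λI)^k v = 0 for every generalised eigenvector v of λ).

  λ = -1: largest Jordan block has size 3, contributing (x + 1)^3

So m_A(x) = (x + 1)^3 = x^3 + 3*x^2 + 3*x + 1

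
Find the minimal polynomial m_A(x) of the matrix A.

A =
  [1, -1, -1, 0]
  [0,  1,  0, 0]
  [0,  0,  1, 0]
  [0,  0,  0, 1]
x^2 - 2*x + 1

The characteristic polynomial is χ_A(x) = (x - 1)^4, so the eigenvalues are known. The minimal polynomial is
  m_A(x) = Π_λ (x − λ)^{k_λ}
where k_λ is the size of the *largest* Jordan block for λ (equivalently, the smallest k with (A − λI)^k v = 0 for every generalised eigenvector v of λ).

  λ = 1: largest Jordan block has size 2, contributing (x − 1)^2

So m_A(x) = (x - 1)^2 = x^2 - 2*x + 1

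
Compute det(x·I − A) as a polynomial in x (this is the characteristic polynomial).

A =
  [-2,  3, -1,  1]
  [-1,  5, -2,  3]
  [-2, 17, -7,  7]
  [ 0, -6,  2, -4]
x^4 + 8*x^3 + 24*x^2 + 32*x + 16

Expanding det(x·I − A) (e.g. by cofactor expansion or by noting that A is similar to its Jordan form J, which has the same characteristic polynomial as A) gives
  χ_A(x) = x^4 + 8*x^3 + 24*x^2 + 32*x + 16
which factors as (x + 2)^4. The eigenvalues (with algebraic multiplicities) are λ = -2 with multiplicity 4.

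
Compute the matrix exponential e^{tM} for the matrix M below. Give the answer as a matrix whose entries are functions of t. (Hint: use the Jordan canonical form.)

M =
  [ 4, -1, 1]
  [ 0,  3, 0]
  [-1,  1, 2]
e^{tM} =
  [t*exp(3*t) + exp(3*t), -t*exp(3*t), t*exp(3*t)]
  [0, exp(3*t), 0]
  [-t*exp(3*t), t*exp(3*t), -t*exp(3*t) + exp(3*t)]

Strategy: write M = P · J · P⁻¹ where J is a Jordan canonical form, so e^{tM} = P · e^{tJ} · P⁻¹, and e^{tJ} can be computed block-by-block.

M has Jordan form
J =
  [3, 1, 0]
  [0, 3, 0]
  [0, 0, 3]
(up to reordering of blocks).

Per-block formulas:
  For a 2×2 Jordan block J_2(3): exp(t · J_2(3)) = e^(3t)·(I + t·N), where N is the 2×2 nilpotent shift.
  For a 1×1 block at λ = 3: exp(t · [3]) = [e^(3t)].

After assembling e^{tJ} and conjugating by P, we get:

e^{tM} =
  [t*exp(3*t) + exp(3*t), -t*exp(3*t), t*exp(3*t)]
  [0, exp(3*t), 0]
  [-t*exp(3*t), t*exp(3*t), -t*exp(3*t) + exp(3*t)]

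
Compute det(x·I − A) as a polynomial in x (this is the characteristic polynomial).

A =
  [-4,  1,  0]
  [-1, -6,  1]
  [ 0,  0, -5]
x^3 + 15*x^2 + 75*x + 125

Expanding det(x·I − A) (e.g. by cofactor expansion or by noting that A is similar to its Jordan form J, which has the same characteristic polynomial as A) gives
  χ_A(x) = x^3 + 15*x^2 + 75*x + 125
which factors as (x + 5)^3. The eigenvalues (with algebraic multiplicities) are λ = -5 with multiplicity 3.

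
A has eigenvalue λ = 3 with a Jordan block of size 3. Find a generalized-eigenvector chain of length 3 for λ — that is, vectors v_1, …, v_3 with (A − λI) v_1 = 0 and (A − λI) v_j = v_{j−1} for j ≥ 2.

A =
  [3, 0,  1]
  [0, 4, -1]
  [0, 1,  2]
A Jordan chain for λ = 3 of length 3:
v_1 = (1, 0, 0)ᵀ
v_2 = (0, 1, 1)ᵀ
v_3 = (0, 1, 0)ᵀ

Let N = A − (3)·I. We want v_3 with N^3 v_3 = 0 but N^2 v_3 ≠ 0; then v_{j-1} := N · v_j for j = 3, …, 2.

Pick v_3 = (0, 1, 0)ᵀ.
Then v_2 = N · v_3 = (0, 1, 1)ᵀ.
Then v_1 = N · v_2 = (1, 0, 0)ᵀ.

Sanity check: (A − (3)·I) v_1 = (0, 0, 0)ᵀ = 0. ✓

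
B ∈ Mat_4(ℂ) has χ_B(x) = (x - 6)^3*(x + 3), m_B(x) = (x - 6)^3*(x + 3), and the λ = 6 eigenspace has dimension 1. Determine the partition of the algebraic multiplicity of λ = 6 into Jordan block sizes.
Block sizes for λ = 6: [3]

Step 1 — from the characteristic polynomial, algebraic multiplicity of λ = 6 is 3. From dim ker(B − (6)·I) = 1, there are exactly 1 Jordan blocks for λ = 6.
Step 2 — from the minimal polynomial, the factor (x − 6)^3 tells us the largest block for λ = 6 has size 3.
Step 3 — with total size 3, 1 blocks, and largest block 3, the block sizes (in nonincreasing order) are [3].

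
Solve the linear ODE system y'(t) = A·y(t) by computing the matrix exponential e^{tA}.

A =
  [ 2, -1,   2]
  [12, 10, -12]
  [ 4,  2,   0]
e^{tA} =
  [-2*t*exp(4*t) + exp(4*t), -t*exp(4*t), 2*t*exp(4*t)]
  [12*t*exp(4*t), 6*t*exp(4*t) + exp(4*t), -12*t*exp(4*t)]
  [4*t*exp(4*t), 2*t*exp(4*t), -4*t*exp(4*t) + exp(4*t)]

Strategy: write A = P · J · P⁻¹ where J is a Jordan canonical form, so e^{tA} = P · e^{tJ} · P⁻¹, and e^{tJ} can be computed block-by-block.

A has Jordan form
J =
  [4, 1, 0]
  [0, 4, 0]
  [0, 0, 4]
(up to reordering of blocks).

Per-block formulas:
  For a 2×2 Jordan block J_2(4): exp(t · J_2(4)) = e^(4t)·(I + t·N), where N is the 2×2 nilpotent shift.
  For a 1×1 block at λ = 4: exp(t · [4]) = [e^(4t)].

After assembling e^{tJ} and conjugating by P, we get:

e^{tA} =
  [-2*t*exp(4*t) + exp(4*t), -t*exp(4*t), 2*t*exp(4*t)]
  [12*t*exp(4*t), 6*t*exp(4*t) + exp(4*t), -12*t*exp(4*t)]
  [4*t*exp(4*t), 2*t*exp(4*t), -4*t*exp(4*t) + exp(4*t)]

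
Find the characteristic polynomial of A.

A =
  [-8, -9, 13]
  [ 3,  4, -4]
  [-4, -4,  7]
x^3 - 3*x^2 + 3*x - 1

Expanding det(x·I − A) (e.g. by cofactor expansion or by noting that A is similar to its Jordan form J, which has the same characteristic polynomial as A) gives
  χ_A(x) = x^3 - 3*x^2 + 3*x - 1
which factors as (x - 1)^3. The eigenvalues (with algebraic multiplicities) are λ = 1 with multiplicity 3.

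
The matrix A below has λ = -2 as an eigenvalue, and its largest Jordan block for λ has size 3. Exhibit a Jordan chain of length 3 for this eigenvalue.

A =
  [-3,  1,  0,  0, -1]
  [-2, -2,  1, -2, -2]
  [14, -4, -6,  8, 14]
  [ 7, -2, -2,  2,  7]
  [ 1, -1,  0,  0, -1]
A Jordan chain for λ = -2 of length 3:
v_1 = (-2, 0, 8, 4, 2)ᵀ
v_2 = (-1, -2, 14, 7, 1)ᵀ
v_3 = (1, 0, 0, 0, 0)ᵀ

Let N = A − (-2)·I. We want v_3 with N^3 v_3 = 0 but N^2 v_3 ≠ 0; then v_{j-1} := N · v_j for j = 3, …, 2.

Pick v_3 = (1, 0, 0, 0, 0)ᵀ.
Then v_2 = N · v_3 = (-1, -2, 14, 7, 1)ᵀ.
Then v_1 = N · v_2 = (-2, 0, 8, 4, 2)ᵀ.

Sanity check: (A − (-2)·I) v_1 = (0, 0, 0, 0, 0)ᵀ = 0. ✓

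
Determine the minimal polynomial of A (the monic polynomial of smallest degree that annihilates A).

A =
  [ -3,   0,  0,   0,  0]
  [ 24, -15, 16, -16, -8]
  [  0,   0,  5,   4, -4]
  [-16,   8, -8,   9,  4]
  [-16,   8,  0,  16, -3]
x^2 + 2*x - 3

The characteristic polynomial is χ_A(x) = (x - 1)^2*(x + 3)^3, so the eigenvalues are known. The minimal polynomial is
  m_A(x) = Π_λ (x − λ)^{k_λ}
where k_λ is the size of the *largest* Jordan block for λ (equivalently, the smallest k with (A − λI)^k v = 0 for every generalised eigenvector v of λ).

  λ = -3: largest Jordan block has size 1, contributing (x + 3)
  λ = 1: largest Jordan block has size 1, contributing (x − 1)

So m_A(x) = (x - 1)*(x + 3) = x^2 + 2*x - 3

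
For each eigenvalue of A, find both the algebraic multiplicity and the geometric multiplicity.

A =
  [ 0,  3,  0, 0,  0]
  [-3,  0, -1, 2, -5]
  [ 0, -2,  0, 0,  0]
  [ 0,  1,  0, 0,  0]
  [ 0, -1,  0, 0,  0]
λ = 0: alg = 5, geom = 3

Step 1 — factor the characteristic polynomial to read off the algebraic multiplicities:
  χ_A(x) = x^5

Step 2 — compute geometric multiplicities via the rank-nullity identity g(λ) = n − rank(A − λI):
  rank(A − (0)·I) = 2, so dim ker(A − (0)·I) = n − 2 = 3

Summary:
  λ = 0: algebraic multiplicity = 5, geometric multiplicity = 3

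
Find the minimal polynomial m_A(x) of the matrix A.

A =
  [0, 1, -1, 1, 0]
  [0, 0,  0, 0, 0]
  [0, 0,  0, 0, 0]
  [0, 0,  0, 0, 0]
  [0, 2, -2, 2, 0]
x^2

The characteristic polynomial is χ_A(x) = x^5, so the eigenvalues are known. The minimal polynomial is
  m_A(x) = Π_λ (x − λ)^{k_λ}
where k_λ is the size of the *largest* Jordan block for λ (equivalently, the smallest k with (A − λI)^k v = 0 for every generalised eigenvector v of λ).

  λ = 0: largest Jordan block has size 2, contributing (x − 0)^2

So m_A(x) = x^2 = x^2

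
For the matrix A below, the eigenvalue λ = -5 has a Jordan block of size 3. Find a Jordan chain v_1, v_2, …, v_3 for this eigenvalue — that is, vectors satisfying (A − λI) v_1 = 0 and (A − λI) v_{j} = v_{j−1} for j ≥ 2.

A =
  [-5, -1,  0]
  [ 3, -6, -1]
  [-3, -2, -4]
A Jordan chain for λ = -5 of length 3:
v_1 = (-3, 0, -9)ᵀ
v_2 = (0, 3, -3)ᵀ
v_3 = (1, 0, 0)ᵀ

Let N = A − (-5)·I. We want v_3 with N^3 v_3 = 0 but N^2 v_3 ≠ 0; then v_{j-1} := N · v_j for j = 3, …, 2.

Pick v_3 = (1, 0, 0)ᵀ.
Then v_2 = N · v_3 = (0, 3, -3)ᵀ.
Then v_1 = N · v_2 = (-3, 0, -9)ᵀ.

Sanity check: (A − (-5)·I) v_1 = (0, 0, 0)ᵀ = 0. ✓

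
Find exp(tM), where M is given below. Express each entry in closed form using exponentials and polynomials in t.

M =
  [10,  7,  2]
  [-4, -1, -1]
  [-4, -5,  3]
e^{tM} =
  [6*t*exp(4*t) + exp(4*t), -3*t^2*exp(4*t)/2 + 7*t*exp(4*t), 3*t^2*exp(4*t)/2 + 2*t*exp(4*t)]
  [-4*t*exp(4*t), t^2*exp(4*t) - 5*t*exp(4*t) + exp(4*t), -t^2*exp(4*t) - t*exp(4*t)]
  [-4*t*exp(4*t), t^2*exp(4*t) - 5*t*exp(4*t), -t^2*exp(4*t) - t*exp(4*t) + exp(4*t)]

Strategy: write M = P · J · P⁻¹ where J is a Jordan canonical form, so e^{tM} = P · e^{tJ} · P⁻¹, and e^{tJ} can be computed block-by-block.

M has Jordan form
J =
  [4, 1, 0]
  [0, 4, 1]
  [0, 0, 4]
(up to reordering of blocks).

Per-block formulas:
  For a 3×3 Jordan block J_3(4): exp(t · J_3(4)) = e^(4t)·(I + t·N + (t^2/2)·N^2), where N is the 3×3 nilpotent shift.

After assembling e^{tJ} and conjugating by P, we get:

e^{tM} =
  [6*t*exp(4*t) + exp(4*t), -3*t^2*exp(4*t)/2 + 7*t*exp(4*t), 3*t^2*exp(4*t)/2 + 2*t*exp(4*t)]
  [-4*t*exp(4*t), t^2*exp(4*t) - 5*t*exp(4*t) + exp(4*t), -t^2*exp(4*t) - t*exp(4*t)]
  [-4*t*exp(4*t), t^2*exp(4*t) - 5*t*exp(4*t), -t^2*exp(4*t) - t*exp(4*t) + exp(4*t)]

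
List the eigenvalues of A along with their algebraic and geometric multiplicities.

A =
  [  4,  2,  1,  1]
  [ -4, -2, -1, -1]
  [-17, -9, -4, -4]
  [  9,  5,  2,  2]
λ = 0: alg = 4, geom = 2

Step 1 — factor the characteristic polynomial to read off the algebraic multiplicities:
  χ_A(x) = x^4

Step 2 — compute geometric multiplicities via the rank-nullity identity g(λ) = n − rank(A − λI):
  rank(A − (0)·I) = 2, so dim ker(A − (0)·I) = n − 2 = 2

Summary:
  λ = 0: algebraic multiplicity = 4, geometric multiplicity = 2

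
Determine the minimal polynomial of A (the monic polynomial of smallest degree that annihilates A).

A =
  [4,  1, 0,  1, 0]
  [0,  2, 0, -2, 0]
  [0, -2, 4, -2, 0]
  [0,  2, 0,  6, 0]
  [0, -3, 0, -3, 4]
x^2 - 8*x + 16

The characteristic polynomial is χ_A(x) = (x - 4)^5, so the eigenvalues are known. The minimal polynomial is
  m_A(x) = Π_λ (x − λ)^{k_λ}
where k_λ is the size of the *largest* Jordan block for λ (equivalently, the smallest k with (A − λI)^k v = 0 for every generalised eigenvector v of λ).

  λ = 4: largest Jordan block has size 2, contributing (x − 4)^2

So m_A(x) = (x - 4)^2 = x^2 - 8*x + 16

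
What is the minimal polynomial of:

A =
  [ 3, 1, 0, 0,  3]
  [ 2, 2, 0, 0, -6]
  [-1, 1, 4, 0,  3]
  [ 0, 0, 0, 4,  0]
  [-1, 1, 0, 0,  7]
x^2 - 8*x + 16

The characteristic polynomial is χ_A(x) = (x - 4)^5, so the eigenvalues are known. The minimal polynomial is
  m_A(x) = Π_λ (x − λ)^{k_λ}
where k_λ is the size of the *largest* Jordan block for λ (equivalently, the smallest k with (A − λI)^k v = 0 for every generalised eigenvector v of λ).

  λ = 4: largest Jordan block has size 2, contributing (x − 4)^2

So m_A(x) = (x - 4)^2 = x^2 - 8*x + 16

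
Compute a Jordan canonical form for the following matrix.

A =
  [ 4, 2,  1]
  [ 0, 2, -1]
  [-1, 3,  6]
J_3(4)

The characteristic polynomial is
  det(x·I − A) = x^3 - 12*x^2 + 48*x - 64 = (x - 4)^3

Eigenvalues and multiplicities (the geometric multiplicity of λ is n − rank(A − λI), which equals the number of Jordan blocks for λ):
  λ = 4: algebraic multiplicity = 3, geometric multiplicity = 1

Determining the block sizes for each eigenvalue:
  λ = 4: one block (gm = 1), so the single block has size am = 3 → block sizes [3]

Assembling the blocks gives a Jordan form
J =
  [4, 1, 0]
  [0, 4, 1]
  [0, 0, 4]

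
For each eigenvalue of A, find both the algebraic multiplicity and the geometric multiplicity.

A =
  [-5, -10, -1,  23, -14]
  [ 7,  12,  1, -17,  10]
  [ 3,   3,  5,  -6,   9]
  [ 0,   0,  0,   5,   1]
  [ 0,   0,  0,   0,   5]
λ = 2: alg = 1, geom = 1; λ = 5: alg = 4, geom = 2

Step 1 — factor the characteristic polynomial to read off the algebraic multiplicities:
  χ_A(x) = (x - 5)^4*(x - 2)

Step 2 — compute geometric multiplicities via the rank-nullity identity g(λ) = n − rank(A − λI):
  rank(A − (2)·I) = 4, so dim ker(A − (2)·I) = n − 4 = 1
  rank(A − (5)·I) = 3, so dim ker(A − (5)·I) = n − 3 = 2

Summary:
  λ = 2: algebraic multiplicity = 1, geometric multiplicity = 1
  λ = 5: algebraic multiplicity = 4, geometric multiplicity = 2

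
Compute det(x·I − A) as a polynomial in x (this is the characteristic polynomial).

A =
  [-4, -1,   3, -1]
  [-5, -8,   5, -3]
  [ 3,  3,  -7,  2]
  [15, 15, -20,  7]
x^4 + 12*x^3 + 54*x^2 + 108*x + 81

Expanding det(x·I − A) (e.g. by cofactor expansion or by noting that A is similar to its Jordan form J, which has the same characteristic polynomial as A) gives
  χ_A(x) = x^4 + 12*x^3 + 54*x^2 + 108*x + 81
which factors as (x + 3)^4. The eigenvalues (with algebraic multiplicities) are λ = -3 with multiplicity 4.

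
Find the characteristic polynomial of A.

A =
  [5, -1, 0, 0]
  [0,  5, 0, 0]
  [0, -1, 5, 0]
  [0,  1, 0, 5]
x^4 - 20*x^3 + 150*x^2 - 500*x + 625

Expanding det(x·I − A) (e.g. by cofactor expansion or by noting that A is similar to its Jordan form J, which has the same characteristic polynomial as A) gives
  χ_A(x) = x^4 - 20*x^3 + 150*x^2 - 500*x + 625
which factors as (x - 5)^4. The eigenvalues (with algebraic multiplicities) are λ = 5 with multiplicity 4.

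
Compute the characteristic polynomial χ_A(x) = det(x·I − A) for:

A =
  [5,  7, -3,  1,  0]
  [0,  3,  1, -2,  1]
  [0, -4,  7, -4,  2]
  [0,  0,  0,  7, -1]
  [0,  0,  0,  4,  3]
x^5 - 25*x^4 + 250*x^3 - 1250*x^2 + 3125*x - 3125

Expanding det(x·I − A) (e.g. by cofactor expansion or by noting that A is similar to its Jordan form J, which has the same characteristic polynomial as A) gives
  χ_A(x) = x^5 - 25*x^4 + 250*x^3 - 1250*x^2 + 3125*x - 3125
which factors as (x - 5)^5. The eigenvalues (with algebraic multiplicities) are λ = 5 with multiplicity 5.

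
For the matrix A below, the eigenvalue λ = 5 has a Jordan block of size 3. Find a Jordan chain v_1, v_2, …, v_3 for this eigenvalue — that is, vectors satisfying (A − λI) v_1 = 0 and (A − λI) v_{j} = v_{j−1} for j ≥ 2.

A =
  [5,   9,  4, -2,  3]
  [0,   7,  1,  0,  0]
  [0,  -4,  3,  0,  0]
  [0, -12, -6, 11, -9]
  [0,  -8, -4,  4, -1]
A Jordan chain for λ = 5 of length 3:
v_1 = (2, 0, 0, 0, 0)ᵀ
v_2 = (9, 2, -4, -12, -8)ᵀ
v_3 = (0, 1, 0, 0, 0)ᵀ

Let N = A − (5)·I. We want v_3 with N^3 v_3 = 0 but N^2 v_3 ≠ 0; then v_{j-1} := N · v_j for j = 3, …, 2.

Pick v_3 = (0, 1, 0, 0, 0)ᵀ.
Then v_2 = N · v_3 = (9, 2, -4, -12, -8)ᵀ.
Then v_1 = N · v_2 = (2, 0, 0, 0, 0)ᵀ.

Sanity check: (A − (5)·I) v_1 = (0, 0, 0, 0, 0)ᵀ = 0. ✓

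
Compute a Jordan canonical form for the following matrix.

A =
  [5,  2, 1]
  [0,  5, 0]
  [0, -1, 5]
J_3(5)

The characteristic polynomial is
  det(x·I − A) = x^3 - 15*x^2 + 75*x - 125 = (x - 5)^3

Eigenvalues and multiplicities (the geometric multiplicity of λ is n − rank(A − λI), which equals the number of Jordan blocks for λ):
  λ = 5: algebraic multiplicity = 3, geometric multiplicity = 1

Determining the block sizes for each eigenvalue:
  λ = 5: one block (gm = 1), so the single block has size am = 3 → block sizes [3]

Assembling the blocks gives a Jordan form
J =
  [5, 1, 0]
  [0, 5, 1]
  [0, 0, 5]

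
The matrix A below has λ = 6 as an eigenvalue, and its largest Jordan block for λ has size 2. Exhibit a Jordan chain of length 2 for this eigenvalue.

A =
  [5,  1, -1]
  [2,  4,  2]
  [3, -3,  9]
A Jordan chain for λ = 6 of length 2:
v_1 = (-1, 2, 3)ᵀ
v_2 = (1, 0, 0)ᵀ

Let N = A − (6)·I. We want v_2 with N^2 v_2 = 0 but N^1 v_2 ≠ 0; then v_{j-1} := N · v_j for j = 2, …, 2.

Pick v_2 = (1, 0, 0)ᵀ.
Then v_1 = N · v_2 = (-1, 2, 3)ᵀ.

Sanity check: (A − (6)·I) v_1 = (0, 0, 0)ᵀ = 0. ✓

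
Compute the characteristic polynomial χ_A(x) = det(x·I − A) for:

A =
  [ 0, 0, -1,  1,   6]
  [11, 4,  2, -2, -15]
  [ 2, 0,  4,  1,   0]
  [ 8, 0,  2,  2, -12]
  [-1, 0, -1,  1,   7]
x^5 - 17*x^4 + 112*x^3 - 352*x^2 + 512*x - 256

Expanding det(x·I − A) (e.g. by cofactor expansion or by noting that A is similar to its Jordan form J, which has the same characteristic polynomial as A) gives
  χ_A(x) = x^5 - 17*x^4 + 112*x^3 - 352*x^2 + 512*x - 256
which factors as (x - 4)^4*(x - 1). The eigenvalues (with algebraic multiplicities) are λ = 1 with multiplicity 1, λ = 4 with multiplicity 4.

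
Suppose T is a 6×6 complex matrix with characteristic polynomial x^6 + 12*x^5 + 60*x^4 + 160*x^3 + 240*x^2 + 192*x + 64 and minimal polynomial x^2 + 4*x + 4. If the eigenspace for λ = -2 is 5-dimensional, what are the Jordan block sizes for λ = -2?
Block sizes for λ = -2: [2, 1, 1, 1, 1]

Step 1 — from the characteristic polynomial, algebraic multiplicity of λ = -2 is 6. From dim ker(T − (-2)·I) = 5, there are exactly 5 Jordan blocks for λ = -2.
Step 2 — from the minimal polynomial, the factor (x + 2)^2 tells us the largest block for λ = -2 has size 2.
Step 3 — with total size 6, 5 blocks, and largest block 2, the block sizes (in nonincreasing order) are [2, 1, 1, 1, 1].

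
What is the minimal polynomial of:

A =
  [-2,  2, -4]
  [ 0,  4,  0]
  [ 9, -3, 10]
x^2 - 8*x + 16

The characteristic polynomial is χ_A(x) = (x - 4)^3, so the eigenvalues are known. The minimal polynomial is
  m_A(x) = Π_λ (x − λ)^{k_λ}
where k_λ is the size of the *largest* Jordan block for λ (equivalently, the smallest k with (A − λI)^k v = 0 for every generalised eigenvector v of λ).

  λ = 4: largest Jordan block has size 2, contributing (x − 4)^2

So m_A(x) = (x - 4)^2 = x^2 - 8*x + 16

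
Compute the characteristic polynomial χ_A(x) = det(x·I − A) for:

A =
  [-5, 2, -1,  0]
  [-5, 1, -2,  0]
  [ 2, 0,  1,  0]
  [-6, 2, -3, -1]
x^4 + 4*x^3 + 6*x^2 + 4*x + 1

Expanding det(x·I − A) (e.g. by cofactor expansion or by noting that A is similar to its Jordan form J, which has the same characteristic polynomial as A) gives
  χ_A(x) = x^4 + 4*x^3 + 6*x^2 + 4*x + 1
which factors as (x + 1)^4. The eigenvalues (with algebraic multiplicities) are λ = -1 with multiplicity 4.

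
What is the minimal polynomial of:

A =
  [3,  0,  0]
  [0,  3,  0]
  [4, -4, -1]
x^2 - 2*x - 3

The characteristic polynomial is χ_A(x) = (x - 3)^2*(x + 1), so the eigenvalues are known. The minimal polynomial is
  m_A(x) = Π_λ (x − λ)^{k_λ}
where k_λ is the size of the *largest* Jordan block for λ (equivalently, the smallest k with (A − λI)^k v = 0 for every generalised eigenvector v of λ).

  λ = -1: largest Jordan block has size 1, contributing (x + 1)
  λ = 3: largest Jordan block has size 1, contributing (x − 3)

So m_A(x) = (x - 3)*(x + 1) = x^2 - 2*x - 3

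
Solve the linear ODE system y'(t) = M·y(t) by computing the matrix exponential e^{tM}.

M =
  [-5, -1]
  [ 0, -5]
e^{tM} =
  [exp(-5*t), -t*exp(-5*t)]
  [0, exp(-5*t)]

Strategy: write M = P · J · P⁻¹ where J is a Jordan canonical form, so e^{tM} = P · e^{tJ} · P⁻¹, and e^{tJ} can be computed block-by-block.

M has Jordan form
J =
  [-5,  1]
  [ 0, -5]
(up to reordering of blocks).

Per-block formulas:
  For a 2×2 Jordan block J_2(-5): exp(t · J_2(-5)) = e^(-5t)·(I + t·N), where N is the 2×2 nilpotent shift.

After assembling e^{tJ} and conjugating by P, we get:

e^{tM} =
  [exp(-5*t), -t*exp(-5*t)]
  [0, exp(-5*t)]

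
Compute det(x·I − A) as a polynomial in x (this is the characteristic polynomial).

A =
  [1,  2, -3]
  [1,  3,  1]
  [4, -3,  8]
x^3 - 12*x^2 + 48*x - 64

Expanding det(x·I − A) (e.g. by cofactor expansion or by noting that A is similar to its Jordan form J, which has the same characteristic polynomial as A) gives
  χ_A(x) = x^3 - 12*x^2 + 48*x - 64
which factors as (x - 4)^3. The eigenvalues (with algebraic multiplicities) are λ = 4 with multiplicity 3.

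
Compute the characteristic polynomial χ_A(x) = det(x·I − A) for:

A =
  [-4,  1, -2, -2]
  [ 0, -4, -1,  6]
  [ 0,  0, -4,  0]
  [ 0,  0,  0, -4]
x^4 + 16*x^3 + 96*x^2 + 256*x + 256

Expanding det(x·I − A) (e.g. by cofactor expansion or by noting that A is similar to its Jordan form J, which has the same characteristic polynomial as A) gives
  χ_A(x) = x^4 + 16*x^3 + 96*x^2 + 256*x + 256
which factors as (x + 4)^4. The eigenvalues (with algebraic multiplicities) are λ = -4 with multiplicity 4.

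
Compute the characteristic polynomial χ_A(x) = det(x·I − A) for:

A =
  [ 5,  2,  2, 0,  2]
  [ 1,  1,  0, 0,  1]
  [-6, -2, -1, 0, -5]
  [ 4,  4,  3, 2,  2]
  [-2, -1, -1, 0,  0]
x^5 - 7*x^4 + 19*x^3 - 25*x^2 + 16*x - 4

Expanding det(x·I − A) (e.g. by cofactor expansion or by noting that A is similar to its Jordan form J, which has the same characteristic polynomial as A) gives
  χ_A(x) = x^5 - 7*x^4 + 19*x^3 - 25*x^2 + 16*x - 4
which factors as (x - 2)^2*(x - 1)^3. The eigenvalues (with algebraic multiplicities) are λ = 1 with multiplicity 3, λ = 2 with multiplicity 2.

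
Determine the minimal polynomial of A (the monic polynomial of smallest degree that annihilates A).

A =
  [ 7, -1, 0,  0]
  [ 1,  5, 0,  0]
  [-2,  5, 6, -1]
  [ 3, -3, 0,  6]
x^2 - 12*x + 36

The characteristic polynomial is χ_A(x) = (x - 6)^4, so the eigenvalues are known. The minimal polynomial is
  m_A(x) = Π_λ (x − λ)^{k_λ}
where k_λ is the size of the *largest* Jordan block for λ (equivalently, the smallest k with (A − λI)^k v = 0 for every generalised eigenvector v of λ).

  λ = 6: largest Jordan block has size 2, contributing (x − 6)^2

So m_A(x) = (x - 6)^2 = x^2 - 12*x + 36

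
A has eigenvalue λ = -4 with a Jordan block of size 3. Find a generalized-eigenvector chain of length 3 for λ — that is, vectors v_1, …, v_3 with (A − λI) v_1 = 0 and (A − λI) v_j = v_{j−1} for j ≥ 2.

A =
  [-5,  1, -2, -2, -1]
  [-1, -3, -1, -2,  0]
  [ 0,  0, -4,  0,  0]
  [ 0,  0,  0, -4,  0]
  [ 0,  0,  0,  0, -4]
A Jordan chain for λ = -4 of length 3:
v_1 = (1, 1, 0, 0, 0)ᵀ
v_2 = (-2, -1, 0, 0, 0)ᵀ
v_3 = (0, 0, 1, 0, 0)ᵀ

Let N = A − (-4)·I. We want v_3 with N^3 v_3 = 0 but N^2 v_3 ≠ 0; then v_{j-1} := N · v_j for j = 3, …, 2.

Pick v_3 = (0, 0, 1, 0, 0)ᵀ.
Then v_2 = N · v_3 = (-2, -1, 0, 0, 0)ᵀ.
Then v_1 = N · v_2 = (1, 1, 0, 0, 0)ᵀ.

Sanity check: (A − (-4)·I) v_1 = (0, 0, 0, 0, 0)ᵀ = 0. ✓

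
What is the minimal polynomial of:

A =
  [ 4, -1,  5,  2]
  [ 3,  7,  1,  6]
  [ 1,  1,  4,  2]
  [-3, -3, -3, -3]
x^3 - 9*x^2 + 27*x - 27

The characteristic polynomial is χ_A(x) = (x - 3)^4, so the eigenvalues are known. The minimal polynomial is
  m_A(x) = Π_λ (x − λ)^{k_λ}
where k_λ is the size of the *largest* Jordan block for λ (equivalently, the smallest k with (A − λI)^k v = 0 for every generalised eigenvector v of λ).

  λ = 3: largest Jordan block has size 3, contributing (x − 3)^3

So m_A(x) = (x - 3)^3 = x^3 - 9*x^2 + 27*x - 27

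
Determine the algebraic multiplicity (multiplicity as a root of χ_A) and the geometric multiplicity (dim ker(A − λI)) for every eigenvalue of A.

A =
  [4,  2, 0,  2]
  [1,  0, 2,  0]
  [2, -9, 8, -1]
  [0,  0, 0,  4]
λ = 4: alg = 4, geom = 2

Step 1 — factor the characteristic polynomial to read off the algebraic multiplicities:
  χ_A(x) = (x - 4)^4

Step 2 — compute geometric multiplicities via the rank-nullity identity g(λ) = n − rank(A − λI):
  rank(A − (4)·I) = 2, so dim ker(A − (4)·I) = n − 2 = 2

Summary:
  λ = 4: algebraic multiplicity = 4, geometric multiplicity = 2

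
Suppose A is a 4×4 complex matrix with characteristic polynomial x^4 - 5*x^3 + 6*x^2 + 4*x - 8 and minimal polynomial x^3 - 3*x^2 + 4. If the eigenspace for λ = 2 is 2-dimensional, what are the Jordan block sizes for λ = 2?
Block sizes for λ = 2: [2, 1]

Step 1 — from the characteristic polynomial, algebraic multiplicity of λ = 2 is 3. From dim ker(A − (2)·I) = 2, there are exactly 2 Jordan blocks for λ = 2.
Step 2 — from the minimal polynomial, the factor (x − 2)^2 tells us the largest block for λ = 2 has size 2.
Step 3 — with total size 3, 2 blocks, and largest block 2, the block sizes (in nonincreasing order) are [2, 1].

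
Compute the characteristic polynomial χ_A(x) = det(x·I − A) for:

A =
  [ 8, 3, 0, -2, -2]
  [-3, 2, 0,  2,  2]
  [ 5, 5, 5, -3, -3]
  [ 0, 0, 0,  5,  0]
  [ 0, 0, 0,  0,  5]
x^5 - 25*x^4 + 250*x^3 - 1250*x^2 + 3125*x - 3125

Expanding det(x·I − A) (e.g. by cofactor expansion or by noting that A is similar to its Jordan form J, which has the same characteristic polynomial as A) gives
  χ_A(x) = x^5 - 25*x^4 + 250*x^3 - 1250*x^2 + 3125*x - 3125
which factors as (x - 5)^5. The eigenvalues (with algebraic multiplicities) are λ = 5 with multiplicity 5.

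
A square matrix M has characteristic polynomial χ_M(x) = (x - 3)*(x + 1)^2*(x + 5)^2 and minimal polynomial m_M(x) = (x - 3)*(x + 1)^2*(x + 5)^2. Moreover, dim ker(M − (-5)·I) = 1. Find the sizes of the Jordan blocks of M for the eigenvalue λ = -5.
Block sizes for λ = -5: [2]

Step 1 — from the characteristic polynomial, algebraic multiplicity of λ = -5 is 2. From dim ker(M − (-5)·I) = 1, there are exactly 1 Jordan blocks for λ = -5.
Step 2 — from the minimal polynomial, the factor (x + 5)^2 tells us the largest block for λ = -5 has size 2.
Step 3 — with total size 2, 1 blocks, and largest block 2, the block sizes (in nonincreasing order) are [2].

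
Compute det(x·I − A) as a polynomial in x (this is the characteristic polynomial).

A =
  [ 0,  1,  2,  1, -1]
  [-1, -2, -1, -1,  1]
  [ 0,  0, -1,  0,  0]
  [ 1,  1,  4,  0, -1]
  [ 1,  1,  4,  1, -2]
x^5 + 5*x^4 + 10*x^3 + 10*x^2 + 5*x + 1

Expanding det(x·I − A) (e.g. by cofactor expansion or by noting that A is similar to its Jordan form J, which has the same characteristic polynomial as A) gives
  χ_A(x) = x^5 + 5*x^4 + 10*x^3 + 10*x^2 + 5*x + 1
which factors as (x + 1)^5. The eigenvalues (with algebraic multiplicities) are λ = -1 with multiplicity 5.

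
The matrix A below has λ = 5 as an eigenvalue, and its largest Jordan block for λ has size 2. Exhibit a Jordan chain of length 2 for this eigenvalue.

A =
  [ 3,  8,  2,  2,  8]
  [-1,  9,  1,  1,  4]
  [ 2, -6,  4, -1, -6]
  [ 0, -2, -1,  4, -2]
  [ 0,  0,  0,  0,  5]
A Jordan chain for λ = 5 of length 2:
v_1 = (-2, -1, 2, 0, 0)ᵀ
v_2 = (1, 0, 0, 0, 0)ᵀ

Let N = A − (5)·I. We want v_2 with N^2 v_2 = 0 but N^1 v_2 ≠ 0; then v_{j-1} := N · v_j for j = 2, …, 2.

Pick v_2 = (1, 0, 0, 0, 0)ᵀ.
Then v_1 = N · v_2 = (-2, -1, 2, 0, 0)ᵀ.

Sanity check: (A − (5)·I) v_1 = (0, 0, 0, 0, 0)ᵀ = 0. ✓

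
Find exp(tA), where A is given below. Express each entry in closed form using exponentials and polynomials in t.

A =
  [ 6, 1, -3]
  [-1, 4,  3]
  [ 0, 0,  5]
e^{tA} =
  [t*exp(5*t) + exp(5*t), t*exp(5*t), -3*t*exp(5*t)]
  [-t*exp(5*t), -t*exp(5*t) + exp(5*t), 3*t*exp(5*t)]
  [0, 0, exp(5*t)]

Strategy: write A = P · J · P⁻¹ where J is a Jordan canonical form, so e^{tA} = P · e^{tJ} · P⁻¹, and e^{tJ} can be computed block-by-block.

A has Jordan form
J =
  [5, 1, 0]
  [0, 5, 0]
  [0, 0, 5]
(up to reordering of blocks).

Per-block formulas:
  For a 1×1 block at λ = 5: exp(t · [5]) = [e^(5t)].
  For a 2×2 Jordan block J_2(5): exp(t · J_2(5)) = e^(5t)·(I + t·N), where N is the 2×2 nilpotent shift.

After assembling e^{tJ} and conjugating by P, we get:

e^{tA} =
  [t*exp(5*t) + exp(5*t), t*exp(5*t), -3*t*exp(5*t)]
  [-t*exp(5*t), -t*exp(5*t) + exp(5*t), 3*t*exp(5*t)]
  [0, 0, exp(5*t)]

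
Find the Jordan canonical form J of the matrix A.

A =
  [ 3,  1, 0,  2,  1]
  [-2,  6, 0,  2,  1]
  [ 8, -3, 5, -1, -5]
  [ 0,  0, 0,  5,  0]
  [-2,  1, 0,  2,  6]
J_2(5) ⊕ J_2(5) ⊕ J_1(5)

The characteristic polynomial is
  det(x·I − A) = x^5 - 25*x^4 + 250*x^3 - 1250*x^2 + 3125*x - 3125 = (x - 5)^5

Eigenvalues and multiplicities (the geometric multiplicity of λ is n − rank(A − λI), which equals the number of Jordan blocks for λ):
  λ = 5: algebraic multiplicity = 5, geometric multiplicity = 3

Determining the block sizes for each eigenvalue:
  λ = 5: with am = 5 and gm = 3, the partition is not yet determined (e.g. several partitions of 5 into 3 parts exist). Let N = A − (5)·I. Computing rank(N^1) = 2, rank(N^2) = 0; the number of blocks of size ≥ j is rank(N^{j−1}) − rank(N^j), giving [3, 2]. So we have 2 block(s) of size 2, 1 block(s) of size 1 → block sizes [2, 2, 1]

Assembling the blocks gives a Jordan form
J =
  [5, 1, 0, 0, 0]
  [0, 5, 0, 0, 0]
  [0, 0, 5, 1, 0]
  [0, 0, 0, 5, 0]
  [0, 0, 0, 0, 5]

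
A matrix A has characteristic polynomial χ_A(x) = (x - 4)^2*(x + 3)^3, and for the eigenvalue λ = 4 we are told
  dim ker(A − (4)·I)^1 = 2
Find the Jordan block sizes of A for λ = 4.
Block sizes for λ = 4: [1, 1]

From the dimensions of kernels of powers, the number of Jordan blocks of size at least j is d_j − d_{j−1} where d_j = dim ker(N^j) (with d_0 = 0). Computing the differences gives [2].
The number of blocks of size exactly k is (#blocks of size ≥ k) − (#blocks of size ≥ k + 1), so the partition is: 2 block(s) of size 1.
In nonincreasing order the block sizes are [1, 1].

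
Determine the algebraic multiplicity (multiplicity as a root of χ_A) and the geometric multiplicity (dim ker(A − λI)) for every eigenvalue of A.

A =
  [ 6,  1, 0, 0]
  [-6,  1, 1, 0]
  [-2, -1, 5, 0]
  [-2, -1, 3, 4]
λ = 4: alg = 4, geom = 2

Step 1 — factor the characteristic polynomial to read off the algebraic multiplicities:
  χ_A(x) = (x - 4)^4

Step 2 — compute geometric multiplicities via the rank-nullity identity g(λ) = n − rank(A − λI):
  rank(A − (4)·I) = 2, so dim ker(A − (4)·I) = n − 2 = 2

Summary:
  λ = 4: algebraic multiplicity = 4, geometric multiplicity = 2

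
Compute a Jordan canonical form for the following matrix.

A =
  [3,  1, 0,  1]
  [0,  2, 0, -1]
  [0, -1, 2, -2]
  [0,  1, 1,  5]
J_3(3) ⊕ J_1(3)

The characteristic polynomial is
  det(x·I − A) = x^4 - 12*x^3 + 54*x^2 - 108*x + 81 = (x - 3)^4

Eigenvalues and multiplicities (the geometric multiplicity of λ is n − rank(A − λI), which equals the number of Jordan blocks for λ):
  λ = 3: algebraic multiplicity = 4, geometric multiplicity = 2

Determining the block sizes for each eigenvalue:
  λ = 3: with am = 4 and gm = 2, the partition is not yet determined (e.g. several partitions of 4 into 2 parts exist). Let N = A − (3)·I. Computing rank(N^1) = 2, rank(N^2) = 1, rank(N^3) = 0; the number of blocks of size ≥ j is rank(N^{j−1}) − rank(N^j), giving [2, 1, 1]. So we have 1 block(s) of size 3, 1 block(s) of size 1 → block sizes [3, 1]

Assembling the blocks gives a Jordan form
J =
  [3, 1, 0, 0]
  [0, 3, 1, 0]
  [0, 0, 3, 0]
  [0, 0, 0, 3]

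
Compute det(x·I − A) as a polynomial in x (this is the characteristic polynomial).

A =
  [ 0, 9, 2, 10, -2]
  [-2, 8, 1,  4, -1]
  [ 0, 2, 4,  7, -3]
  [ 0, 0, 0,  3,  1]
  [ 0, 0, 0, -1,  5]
x^5 - 20*x^4 + 160*x^3 - 640*x^2 + 1280*x - 1024

Expanding det(x·I − A) (e.g. by cofactor expansion or by noting that A is similar to its Jordan form J, which has the same characteristic polynomial as A) gives
  χ_A(x) = x^5 - 20*x^4 + 160*x^3 - 640*x^2 + 1280*x - 1024
which factors as (x - 4)^5. The eigenvalues (with algebraic multiplicities) are λ = 4 with multiplicity 5.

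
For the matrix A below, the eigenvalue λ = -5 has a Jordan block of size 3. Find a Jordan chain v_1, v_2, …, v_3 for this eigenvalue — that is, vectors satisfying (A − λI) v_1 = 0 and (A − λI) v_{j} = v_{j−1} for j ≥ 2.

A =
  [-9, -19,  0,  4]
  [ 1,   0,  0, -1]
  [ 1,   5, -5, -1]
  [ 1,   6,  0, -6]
A Jordan chain for λ = -5 of length 3:
v_1 = (1, 0, 0, 1)ᵀ
v_2 = (-4, 1, 1, 1)ᵀ
v_3 = (1, 0, 0, 0)ᵀ

Let N = A − (-5)·I. We want v_3 with N^3 v_3 = 0 but N^2 v_3 ≠ 0; then v_{j-1} := N · v_j for j = 3, …, 2.

Pick v_3 = (1, 0, 0, 0)ᵀ.
Then v_2 = N · v_3 = (-4, 1, 1, 1)ᵀ.
Then v_1 = N · v_2 = (1, 0, 0, 1)ᵀ.

Sanity check: (A − (-5)·I) v_1 = (0, 0, 0, 0)ᵀ = 0. ✓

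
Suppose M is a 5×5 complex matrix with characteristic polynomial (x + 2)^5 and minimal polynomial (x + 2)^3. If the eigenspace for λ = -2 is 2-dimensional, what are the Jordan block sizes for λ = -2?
Block sizes for λ = -2: [3, 2]

Step 1 — from the characteristic polynomial, algebraic multiplicity of λ = -2 is 5. From dim ker(M − (-2)·I) = 2, there are exactly 2 Jordan blocks for λ = -2.
Step 2 — from the minimal polynomial, the factor (x + 2)^3 tells us the largest block for λ = -2 has size 3.
Step 3 — with total size 5, 2 blocks, and largest block 3, the block sizes (in nonincreasing order) are [3, 2].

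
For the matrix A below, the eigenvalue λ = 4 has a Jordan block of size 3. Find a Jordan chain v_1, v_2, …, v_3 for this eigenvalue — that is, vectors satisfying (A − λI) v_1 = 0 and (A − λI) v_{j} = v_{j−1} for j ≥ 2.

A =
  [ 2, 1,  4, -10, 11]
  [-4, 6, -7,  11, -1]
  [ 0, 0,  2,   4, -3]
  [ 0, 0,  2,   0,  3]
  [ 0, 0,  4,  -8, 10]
A Jordan chain for λ = 4 of length 3:
v_1 = (1, 2, 0, 0, 0)ᵀ
v_2 = (4, -7, -2, 2, 4)ᵀ
v_3 = (0, 0, 1, 0, 0)ᵀ

Let N = A − (4)·I. We want v_3 with N^3 v_3 = 0 but N^2 v_3 ≠ 0; then v_{j-1} := N · v_j for j = 3, …, 2.

Pick v_3 = (0, 0, 1, 0, 0)ᵀ.
Then v_2 = N · v_3 = (4, -7, -2, 2, 4)ᵀ.
Then v_1 = N · v_2 = (1, 2, 0, 0, 0)ᵀ.

Sanity check: (A − (4)·I) v_1 = (0, 0, 0, 0, 0)ᵀ = 0. ✓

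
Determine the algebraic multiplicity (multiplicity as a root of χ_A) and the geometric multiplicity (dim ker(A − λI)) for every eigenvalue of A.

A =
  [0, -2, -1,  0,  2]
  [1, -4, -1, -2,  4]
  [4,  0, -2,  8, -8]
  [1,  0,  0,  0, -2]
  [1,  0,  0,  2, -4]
λ = -2: alg = 5, geom = 3

Step 1 — factor the characteristic polynomial to read off the algebraic multiplicities:
  χ_A(x) = (x + 2)^5

Step 2 — compute geometric multiplicities via the rank-nullity identity g(λ) = n − rank(A − λI):
  rank(A − (-2)·I) = 2, so dim ker(A − (-2)·I) = n − 2 = 3

Summary:
  λ = -2: algebraic multiplicity = 5, geometric multiplicity = 3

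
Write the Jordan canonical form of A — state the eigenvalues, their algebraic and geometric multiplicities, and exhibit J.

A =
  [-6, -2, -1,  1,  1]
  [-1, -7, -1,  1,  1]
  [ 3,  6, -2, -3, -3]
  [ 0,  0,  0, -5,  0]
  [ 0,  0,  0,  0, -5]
J_2(-5) ⊕ J_1(-5) ⊕ J_1(-5) ⊕ J_1(-5)

The characteristic polynomial is
  det(x·I − A) = x^5 + 25*x^4 + 250*x^3 + 1250*x^2 + 3125*x + 3125 = (x + 5)^5

Eigenvalues and multiplicities (the geometric multiplicity of λ is n − rank(A − λI), which equals the number of Jordan blocks for λ):
  λ = -5: algebraic multiplicity = 5, geometric multiplicity = 4

Determining the block sizes for each eigenvalue:
  λ = -5: 4 blocks summing to 5 forces exactly one block of size 2 and the rest size 1 → block sizes [2, 1, 1, 1]

Assembling the blocks gives a Jordan form
J =
  [-5,  1,  0,  0,  0]
  [ 0, -5,  0,  0,  0]
  [ 0,  0, -5,  0,  0]
  [ 0,  0,  0, -5,  0]
  [ 0,  0,  0,  0, -5]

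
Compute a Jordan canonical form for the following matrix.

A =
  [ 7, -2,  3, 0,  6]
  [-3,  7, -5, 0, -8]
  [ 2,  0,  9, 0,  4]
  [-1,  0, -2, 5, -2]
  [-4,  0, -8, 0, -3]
J_3(5) ⊕ J_1(5) ⊕ J_1(5)

The characteristic polynomial is
  det(x·I − A) = x^5 - 25*x^4 + 250*x^3 - 1250*x^2 + 3125*x - 3125 = (x - 5)^5

Eigenvalues and multiplicities (the geometric multiplicity of λ is n − rank(A − λI), which equals the number of Jordan blocks for λ):
  λ = 5: algebraic multiplicity = 5, geometric multiplicity = 3

Determining the block sizes for each eigenvalue:
  λ = 5: with am = 5 and gm = 3, the partition is not yet determined (e.g. several partitions of 5 into 3 parts exist). Let N = A − (5)·I. Computing rank(N^1) = 2, rank(N^2) = 1, rank(N^3) = 0; the number of blocks of size ≥ j is rank(N^{j−1}) − rank(N^j), giving [3, 1, 1]. So we have 1 block(s) of size 3, 2 block(s) of size 1 → block sizes [3, 1, 1]

Assembling the blocks gives a Jordan form
J =
  [5, 1, 0, 0, 0]
  [0, 5, 1, 0, 0]
  [0, 0, 5, 0, 0]
  [0, 0, 0, 5, 0]
  [0, 0, 0, 0, 5]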